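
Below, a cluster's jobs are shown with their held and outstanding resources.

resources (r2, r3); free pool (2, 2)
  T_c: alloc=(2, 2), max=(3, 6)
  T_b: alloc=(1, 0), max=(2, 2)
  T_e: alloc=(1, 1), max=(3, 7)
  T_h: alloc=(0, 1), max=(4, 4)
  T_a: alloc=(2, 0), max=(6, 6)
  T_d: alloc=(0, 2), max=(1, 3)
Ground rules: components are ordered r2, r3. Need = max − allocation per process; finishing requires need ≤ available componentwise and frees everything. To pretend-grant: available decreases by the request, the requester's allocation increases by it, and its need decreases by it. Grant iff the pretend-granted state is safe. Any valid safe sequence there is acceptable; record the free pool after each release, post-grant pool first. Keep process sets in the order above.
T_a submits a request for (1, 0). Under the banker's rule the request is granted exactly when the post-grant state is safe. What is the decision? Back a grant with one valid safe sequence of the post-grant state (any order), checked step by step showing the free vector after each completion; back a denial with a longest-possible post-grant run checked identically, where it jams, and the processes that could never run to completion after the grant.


GRANT. The post-grant state is safe; one safe sequence: T_d, T_c, T_e, T_b, T_a, T_h.
Key observation: the transfer keeps a workable pool ((1, 2)); T_d starts the safe sequence.
Step-by-step check of the post-grant state:
  pool = (1, 2)
  T_d needs (1, 1) <= (1, 2) -> finishes; pool += (0, 2) = (1, 4)
  T_c needs (1, 4) <= (1, 4) -> finishes; pool += (2, 2) = (3, 6)
  T_e needs (2, 6) <= (3, 6) -> finishes; pool += (1, 1) = (4, 7)
  T_b needs (1, 2) <= (4, 7) -> finishes; pool += (1, 0) = (5, 7)
  T_a needs (3, 6) <= (5, 7) -> finishes; pool += (3, 0) = (8, 7)
  T_h needs (4, 3) <= (8, 7) -> finishes; pool += (0, 1) = (8, 8)


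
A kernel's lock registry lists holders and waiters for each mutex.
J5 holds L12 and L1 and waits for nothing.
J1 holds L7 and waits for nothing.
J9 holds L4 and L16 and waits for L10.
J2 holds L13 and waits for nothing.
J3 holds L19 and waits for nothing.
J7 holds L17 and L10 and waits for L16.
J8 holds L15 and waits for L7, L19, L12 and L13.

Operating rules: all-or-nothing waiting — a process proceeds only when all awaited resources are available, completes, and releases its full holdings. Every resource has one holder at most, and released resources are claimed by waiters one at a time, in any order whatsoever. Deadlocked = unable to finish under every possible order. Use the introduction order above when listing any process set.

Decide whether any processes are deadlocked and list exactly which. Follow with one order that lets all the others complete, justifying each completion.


The deadlocked set is J9 and J7.
Key observation: the waits loop around J9 -> J7 -> J9 with no way out; no other process is dragged down with it.
One completion order for the rest: J1, J3, J5, J2, J8.
Check, step by step:
  run J1 (it waits on nothing); releases L7
  run J3 (it waits on nothing); releases L19
  run J5 (it waits on nothing); releases L12 and L1
  run J2 (it waits on nothing); releases L13
  J8: everything it awaited (L7, L19, L12 and L13) is free; runs, freeing L15


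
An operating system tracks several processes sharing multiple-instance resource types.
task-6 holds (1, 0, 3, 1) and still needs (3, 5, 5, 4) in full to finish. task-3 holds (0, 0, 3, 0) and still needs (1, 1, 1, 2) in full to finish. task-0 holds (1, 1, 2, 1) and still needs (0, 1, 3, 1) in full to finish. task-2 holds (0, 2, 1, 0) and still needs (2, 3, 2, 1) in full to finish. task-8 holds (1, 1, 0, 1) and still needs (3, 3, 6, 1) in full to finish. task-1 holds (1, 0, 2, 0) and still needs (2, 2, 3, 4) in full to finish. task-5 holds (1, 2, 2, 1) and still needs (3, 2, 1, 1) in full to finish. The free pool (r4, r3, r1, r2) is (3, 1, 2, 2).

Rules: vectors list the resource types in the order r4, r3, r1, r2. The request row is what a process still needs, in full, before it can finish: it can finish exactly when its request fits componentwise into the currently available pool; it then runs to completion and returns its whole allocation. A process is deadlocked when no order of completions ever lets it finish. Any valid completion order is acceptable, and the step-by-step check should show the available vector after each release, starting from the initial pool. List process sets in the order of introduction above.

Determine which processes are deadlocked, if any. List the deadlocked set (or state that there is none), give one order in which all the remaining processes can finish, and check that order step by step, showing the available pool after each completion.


The deadlocked set is empty.
Key observation: task-3 leads a chain of completions in which each release enables another process.
A valid finishing order for the others: task-3, task-0, task-5, task-2, task-1, task-6, task-8. Check, step by step:
  pool = (3, 1, 2, 2)
  task-3: need (1, 1, 1, 2) fits (3, 1, 2, 2); releases (0, 0, 3, 0), pool now (3, 1, 5, 2)
  task-0: need (0, 1, 3, 1) fits (3, 1, 5, 2); releases (1, 1, 2, 1), pool now (4, 2, 7, 3)
  task-5: need (3, 2, 1, 1) fits (4, 2, 7, 3); releases (1, 2, 2, 1), pool now (5, 4, 9, 4)
  task-2: need (2, 3, 2, 1) fits (5, 4, 9, 4); releases (0, 2, 1, 0), pool now (5, 6, 10, 4)
  task-1: need (2, 2, 3, 4) fits (5, 6, 10, 4); releases (1, 0, 2, 0), pool now (6, 6, 12, 4)
  task-6: need (3, 5, 5, 4) fits (6, 6, 12, 4); releases (1, 0, 3, 1), pool now (7, 6, 15, 5)
  task-8: need (3, 3, 6, 1) fits (7, 6, 15, 5); releases (1, 1, 0, 1), pool now (8, 7, 15, 6)


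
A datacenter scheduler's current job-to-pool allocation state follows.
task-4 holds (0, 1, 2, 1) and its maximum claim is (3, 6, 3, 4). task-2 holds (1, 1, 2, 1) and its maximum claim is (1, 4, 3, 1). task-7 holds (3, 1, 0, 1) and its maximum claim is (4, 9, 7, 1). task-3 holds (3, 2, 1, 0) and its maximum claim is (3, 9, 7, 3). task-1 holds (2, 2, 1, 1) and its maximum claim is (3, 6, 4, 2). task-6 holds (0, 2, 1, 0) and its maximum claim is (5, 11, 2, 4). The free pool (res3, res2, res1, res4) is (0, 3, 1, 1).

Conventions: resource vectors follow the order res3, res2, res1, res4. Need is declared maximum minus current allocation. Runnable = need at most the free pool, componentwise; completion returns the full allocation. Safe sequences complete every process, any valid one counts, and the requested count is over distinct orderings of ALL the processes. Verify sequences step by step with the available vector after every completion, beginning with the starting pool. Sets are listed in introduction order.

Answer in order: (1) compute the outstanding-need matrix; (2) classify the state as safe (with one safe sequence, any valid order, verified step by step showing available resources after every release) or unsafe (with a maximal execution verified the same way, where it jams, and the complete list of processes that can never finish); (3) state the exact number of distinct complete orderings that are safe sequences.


(1) Outstanding need per process (order res3, res2, res1, res4):
  task-4: (3, 5, 1, 3)
  task-2: (0, 3, 1, 0)
  task-7: (1, 8, 7, 0)
  task-3: (0, 7, 6, 3)
  task-1: (1, 4, 3, 1)
  task-6: (5, 9, 1, 4)
(2) SAFE. One safe sequence: task-2, task-1, task-4, task-3, task-6, task-7.
Key observation: the first exact fit in this order is task-2 — it needs (0, 3, 1, 0) with (0, 3, 1, 1) free, meeting a requested resource to the last unit.
Step-by-step check:
  pool = (0, 3, 1, 1)
  task-2: need (0, 3, 1, 0) fits (0, 3, 1, 1); releases (1, 1, 2, 1), pool now (1, 4, 3, 2)
  task-1: need (1, 4, 3, 1) fits (1, 4, 3, 2); releases (2, 2, 1, 1), pool now (3, 6, 4, 3)
  task-4: need (3, 5, 1, 3) fits (3, 6, 4, 3); releases (0, 1, 2, 1), pool now (3, 7, 6, 4)
  task-3: need (0, 7, 6, 3) fits (3, 7, 6, 4); releases (3, 2, 1, 0), pool now (6, 9, 7, 4)
  task-6: need (5, 9, 1, 4) fits (6, 9, 7, 4); releases (0, 2, 1, 0), pool now (6, 11, 8, 4)
  task-7: need (1, 8, 7, 0) fits (6, 11, 8, 4); releases (3, 1, 0, 1), pool now (9, 12, 8, 5)
(3) Precisely 2 of the possible complete orderings are safe sequences.


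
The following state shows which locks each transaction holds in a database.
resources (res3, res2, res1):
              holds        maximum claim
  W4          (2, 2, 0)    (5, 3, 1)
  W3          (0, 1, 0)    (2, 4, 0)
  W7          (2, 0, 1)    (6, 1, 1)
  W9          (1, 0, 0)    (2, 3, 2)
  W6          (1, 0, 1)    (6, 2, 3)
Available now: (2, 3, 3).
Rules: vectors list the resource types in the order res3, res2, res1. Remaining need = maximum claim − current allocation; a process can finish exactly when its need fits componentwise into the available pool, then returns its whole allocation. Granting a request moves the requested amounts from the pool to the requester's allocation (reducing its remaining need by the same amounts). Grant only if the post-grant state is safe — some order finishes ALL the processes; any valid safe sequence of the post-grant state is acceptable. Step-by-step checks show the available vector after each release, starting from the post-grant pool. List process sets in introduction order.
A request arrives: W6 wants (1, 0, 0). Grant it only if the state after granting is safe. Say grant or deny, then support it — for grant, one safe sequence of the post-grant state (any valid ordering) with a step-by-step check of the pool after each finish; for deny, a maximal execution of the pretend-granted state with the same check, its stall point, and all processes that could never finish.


DENY: after the grant no complete ordering would exist.
Key observation: after W9, W3 complete, (2, 4, 3) is the best the pool ever gets, yet each leftover process wants more res3.
After a pretend grant, a maximal execution: W9, W3 — then nothing else fits. Walking it through:
  pool = (1, 3, 3)
  W9: need (1, 3, 2) fits (1, 3, 3); releases (1, 0, 0), pool now (2, 3, 3)
  W3: need (2, 3, 0) fits (2, 3, 3); releases (0, 1, 0), pool now (2, 4, 3)
  W4 still needs (3, 1, 1) but only (2, 4, 3) is free — short on res3
  W7 still needs (4, 1, 0) but only (2, 4, 3) is free — short on res3
  W6 still needs (4, 2, 2) but only (2, 4, 3) is free — short on res3
Processes that could never finish after the grant: W4, W7 and W6.


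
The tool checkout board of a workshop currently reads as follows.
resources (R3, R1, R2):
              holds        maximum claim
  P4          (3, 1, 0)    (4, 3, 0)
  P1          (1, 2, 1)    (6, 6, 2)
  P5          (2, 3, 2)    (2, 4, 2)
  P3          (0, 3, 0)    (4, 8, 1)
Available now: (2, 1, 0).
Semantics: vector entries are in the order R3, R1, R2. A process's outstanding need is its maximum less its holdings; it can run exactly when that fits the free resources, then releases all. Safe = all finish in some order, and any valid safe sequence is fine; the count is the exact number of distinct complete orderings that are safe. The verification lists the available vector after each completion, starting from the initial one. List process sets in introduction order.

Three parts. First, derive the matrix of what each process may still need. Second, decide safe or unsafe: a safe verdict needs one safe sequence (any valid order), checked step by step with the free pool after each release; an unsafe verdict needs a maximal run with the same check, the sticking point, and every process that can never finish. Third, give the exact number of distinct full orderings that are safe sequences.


(1) Remaining need (order R3, R1, R2):
  P4: (1, 2, 0)
  P1: (5, 4, 1)
  P5: (0, 1, 0)
  P3: (4, 5, 1)
(2) SAFE — a valid safe sequence is P5, P4, P3, P1.
Key observation: the first exact fit in this order is P5 — it needs (0, 1, 0) with (2, 1, 0) free, meeting a requested resource to the last unit.
Verifying each step:
  pool = (2, 1, 0)
  P5 needs (0, 1, 0) <= (2, 1, 0) -> finishes; pool += (2, 3, 2) = (4, 4, 2)
  P4 needs (1, 2, 0) <= (4, 4, 2) -> finishes; pool += (3, 1, 0) = (7, 5, 2)
  P3 needs (4, 5, 1) <= (7, 5, 2) -> finishes; pool += (0, 3, 0) = (7, 8, 2)
  P1 needs (5, 4, 1) <= (7, 8, 2) -> finishes; pool += (1, 2, 1) = (8, 10, 3)
(3) Precisely 2 of the possible complete orderings are safe sequences.


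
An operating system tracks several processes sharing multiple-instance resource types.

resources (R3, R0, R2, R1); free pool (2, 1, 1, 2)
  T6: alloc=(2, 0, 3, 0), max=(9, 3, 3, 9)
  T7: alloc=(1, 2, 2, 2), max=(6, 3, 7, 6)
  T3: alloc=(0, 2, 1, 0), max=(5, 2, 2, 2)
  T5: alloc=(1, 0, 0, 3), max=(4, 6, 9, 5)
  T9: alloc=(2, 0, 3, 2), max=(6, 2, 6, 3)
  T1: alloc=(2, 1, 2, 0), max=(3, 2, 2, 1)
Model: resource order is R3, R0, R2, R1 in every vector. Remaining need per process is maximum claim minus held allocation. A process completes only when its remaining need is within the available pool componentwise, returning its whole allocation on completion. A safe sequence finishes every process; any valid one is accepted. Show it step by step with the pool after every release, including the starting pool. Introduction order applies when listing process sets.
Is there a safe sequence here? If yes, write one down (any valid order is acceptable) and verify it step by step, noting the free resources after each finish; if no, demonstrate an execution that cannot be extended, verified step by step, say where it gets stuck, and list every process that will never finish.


SAFE. One safe sequence: T1, T9, T7, T3, T5, T6.
Key observation: T1 marks the first exact bind of the order: its need (1, 1, 0, 1) fits the free (2, 1, 1, 2) with zero slack on a requested resource.
Verifying each step:
  pool = (2, 1, 1, 2)
  run T1 (needs (1, 1, 0, 1), free (2, 1, 1, 2)); after release of (2, 1, 2, 0) the pool is (4, 2, 3, 2)
  run T9 (needs (4, 2, 3, 1), free (4, 2, 3, 2)); after release of (2, 0, 3, 2) the pool is (6, 2, 6, 4)
  run T7 (needs (5, 1, 5, 4), free (6, 2, 6, 4)); after release of (1, 2, 2, 2) the pool is (7, 4, 8, 6)
  run T3 (needs (5, 0, 1, 2), free (7, 4, 8, 6)); after release of (0, 2, 1, 0) the pool is (7, 6, 9, 6)
  run T5 (needs (3, 6, 9, 2), free (7, 6, 9, 6)); after release of (1, 0, 0, 3) the pool is (8, 6, 9, 9)
  run T6 (needs (7, 3, 0, 9), free (8, 6, 9, 9)); after release of (2, 0, 3, 0) the pool is (10, 6, 12, 9)


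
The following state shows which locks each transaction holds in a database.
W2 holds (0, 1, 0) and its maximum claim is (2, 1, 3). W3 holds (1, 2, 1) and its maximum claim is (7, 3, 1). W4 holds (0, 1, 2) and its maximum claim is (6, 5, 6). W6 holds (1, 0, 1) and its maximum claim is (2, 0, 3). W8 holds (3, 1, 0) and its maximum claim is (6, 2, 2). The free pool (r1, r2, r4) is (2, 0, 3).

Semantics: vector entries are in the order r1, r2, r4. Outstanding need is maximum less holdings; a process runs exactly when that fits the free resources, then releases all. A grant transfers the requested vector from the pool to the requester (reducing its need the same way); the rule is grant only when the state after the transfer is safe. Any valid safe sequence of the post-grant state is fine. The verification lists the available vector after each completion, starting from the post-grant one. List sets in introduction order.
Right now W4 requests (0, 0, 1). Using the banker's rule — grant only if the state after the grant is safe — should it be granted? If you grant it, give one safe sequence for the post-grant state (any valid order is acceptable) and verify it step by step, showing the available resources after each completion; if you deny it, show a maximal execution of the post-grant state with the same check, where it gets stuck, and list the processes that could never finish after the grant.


GRANT. The post-grant state is safe; one safe sequence: W6, W2, W8, W3, W4.
Key observation: the grant leaves (2, 0, 2) free — enough for W6, whose release restarts the cascade.
Step-by-step check of the post-grant state:
  pool = (2, 0, 2)
  W6: need (1, 0, 2) fits (2, 0, 2); releases (1, 0, 1), pool now (3, 0, 3)
  W2: need (2, 0, 3) fits (3, 0, 3); releases (0, 1, 0), pool now (3, 1, 3)
  W8: need (3, 1, 2) fits (3, 1, 3); releases (3, 1, 0), pool now (6, 2, 3)
  W3: need (6, 1, 0) fits (6, 2, 3); releases (1, 2, 1), pool now (7, 4, 4)
  W4: need (6, 4, 3) fits (7, 4, 4); releases (0, 1, 3), pool now (7, 5, 7)


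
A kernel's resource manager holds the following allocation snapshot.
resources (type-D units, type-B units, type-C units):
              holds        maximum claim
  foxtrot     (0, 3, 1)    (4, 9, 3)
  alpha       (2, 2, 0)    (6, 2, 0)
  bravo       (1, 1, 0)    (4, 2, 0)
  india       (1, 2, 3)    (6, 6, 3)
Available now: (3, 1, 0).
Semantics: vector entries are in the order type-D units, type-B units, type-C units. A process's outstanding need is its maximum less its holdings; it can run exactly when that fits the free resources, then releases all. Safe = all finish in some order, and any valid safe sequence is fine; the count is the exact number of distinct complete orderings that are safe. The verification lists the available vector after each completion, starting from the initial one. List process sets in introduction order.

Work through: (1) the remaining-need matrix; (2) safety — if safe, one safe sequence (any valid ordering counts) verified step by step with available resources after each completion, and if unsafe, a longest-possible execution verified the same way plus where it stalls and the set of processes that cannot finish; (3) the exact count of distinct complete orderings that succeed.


(1) Need matrix, components ordered type-D units, type-B units, type-C units:
  foxtrot: (4, 6, 2)
  alpha: (4, 0, 0)
  bravo: (3, 1, 0)
  india: (5, 4, 0)
(2) SAFE — a valid safe sequence is bravo, alpha, india, foxtrot.
Key observation: reading the order forward, bravo is the first process whose need (3, 1, 0) meets the free pool (3, 1, 0) exactly on a resource it requests.
Step-by-step check:
  pool = (3, 1, 0)
  run bravo (needs (3, 1, 0), free (3, 1, 0)); after release of (1, 1, 0) the pool is (4, 2, 0)
  run alpha (needs (4, 0, 0), free (4, 2, 0)); after release of (2, 2, 0) the pool is (6, 4, 0)
  run india (needs (5, 4, 0), free (6, 4, 0)); after release of (1, 2, 3) the pool is (7, 6, 3)
  run foxtrot (needs (4, 6, 2), free (7, 6, 3)); after release of (0, 3, 1) the pool is (7, 9, 4)
(3) Exactly 1 of the possible complete orderings is a safe sequence.


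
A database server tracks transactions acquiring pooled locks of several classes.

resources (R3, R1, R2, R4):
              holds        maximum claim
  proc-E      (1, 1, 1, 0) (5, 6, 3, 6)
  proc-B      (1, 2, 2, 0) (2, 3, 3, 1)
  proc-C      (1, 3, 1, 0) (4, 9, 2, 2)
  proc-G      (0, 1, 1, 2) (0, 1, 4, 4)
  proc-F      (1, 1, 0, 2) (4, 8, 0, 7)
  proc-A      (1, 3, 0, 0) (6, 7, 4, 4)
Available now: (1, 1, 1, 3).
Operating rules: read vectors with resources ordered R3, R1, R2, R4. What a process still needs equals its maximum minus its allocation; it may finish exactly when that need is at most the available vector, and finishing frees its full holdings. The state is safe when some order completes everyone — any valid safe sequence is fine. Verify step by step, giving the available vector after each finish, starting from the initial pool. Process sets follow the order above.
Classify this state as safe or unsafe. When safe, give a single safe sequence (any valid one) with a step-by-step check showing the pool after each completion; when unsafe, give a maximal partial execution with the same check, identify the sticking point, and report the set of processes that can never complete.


The state is UNSAFE.
Key observation: no order helps: past proc-B, proc-G, the free pool tops out at (2, 4, 4, 5), below what each blocked process needs in R3.
Going as far as possible: proc-B, proc-G; after that, nothing fits. Step-by-step check:
  pool = (1, 1, 1, 3)
  run proc-B (needs (1, 1, 1, 1), free (1, 1, 1, 3)); after release of (1, 2, 2, 0) the pool is (2, 3, 3, 3)
  run proc-G (needs (0, 0, 3, 2), free (2, 3, 3, 3)); after release of (0, 1, 1, 2) the pool is (2, 4, 4, 5)
  proc-E cannot run: need (4, 5, 2, 6) vs free (2, 4, 4, 5) (insufficient R3, R1 and R4)
  proc-C cannot run: need (3, 6, 1, 2) vs free (2, 4, 4, 5) (insufficient R3 and R1)
  proc-F cannot run: need (3, 7, 0, 5) vs free (2, 4, 4, 5) (insufficient R3 and R1)
  proc-A cannot run: need (5, 4, 4, 4) vs free (2, 4, 4, 5) (insufficient R3)
Never able to finish: proc-E, proc-C, proc-F and proc-A.


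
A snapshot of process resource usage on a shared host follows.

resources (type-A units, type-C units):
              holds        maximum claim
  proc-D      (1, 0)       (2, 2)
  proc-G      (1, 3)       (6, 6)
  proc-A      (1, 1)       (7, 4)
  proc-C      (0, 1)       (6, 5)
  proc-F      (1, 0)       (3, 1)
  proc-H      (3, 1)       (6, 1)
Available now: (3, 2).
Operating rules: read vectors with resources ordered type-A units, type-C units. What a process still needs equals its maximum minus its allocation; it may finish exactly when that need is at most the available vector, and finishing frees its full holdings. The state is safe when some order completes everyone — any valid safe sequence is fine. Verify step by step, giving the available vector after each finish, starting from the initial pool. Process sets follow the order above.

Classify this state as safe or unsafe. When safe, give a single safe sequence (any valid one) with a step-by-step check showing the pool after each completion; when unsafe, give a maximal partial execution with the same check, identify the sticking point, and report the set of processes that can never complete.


SAFE, for example via the order proc-F, proc-H, proc-G, proc-A, proc-D, proc-C.
Key observation: proc-G marks the first exact bind of the order: its need (5, 3) fits the free (7, 3) with zero slack on a requested resource.
Verifying each step:
  pool = (3, 2)
  run proc-F (needs (2, 1), free (3, 2)); after release of (1, 0) the pool is (4, 2)
  run proc-H (needs (3, 0), free (4, 2)); after release of (3, 1) the pool is (7, 3)
  run proc-G (needs (5, 3), free (7, 3)); after release of (1, 3) the pool is (8, 6)
  run proc-A (needs (6, 3), free (8, 6)); after release of (1, 1) the pool is (9, 7)
  run proc-D (needs (1, 2), free (9, 7)); after release of (1, 0) the pool is (10, 7)
  run proc-C (needs (6, 4), free (10, 7)); after release of (0, 1) the pool is (10, 8)


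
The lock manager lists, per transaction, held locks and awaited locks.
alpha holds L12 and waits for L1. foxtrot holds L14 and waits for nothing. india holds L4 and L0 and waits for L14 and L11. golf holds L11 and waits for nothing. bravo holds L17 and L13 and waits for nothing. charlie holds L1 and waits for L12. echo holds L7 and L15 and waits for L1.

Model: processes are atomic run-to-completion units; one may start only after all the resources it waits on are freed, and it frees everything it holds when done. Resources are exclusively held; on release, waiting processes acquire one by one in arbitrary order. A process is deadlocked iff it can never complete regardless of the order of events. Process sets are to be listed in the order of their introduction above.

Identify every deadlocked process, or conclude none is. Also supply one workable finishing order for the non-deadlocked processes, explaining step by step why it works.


The deadlocked set is alpha, charlie and echo.
Key observation: the waits loop around alpha -> charlie -> alpha with no way out; echo waits into the deadlock from upstream.
The rest can finish in the order bravo, foxtrot, golf, india.
Walking it through:
  run bravo (it waits on nothing); releases L17 and L13
  run foxtrot (it waits on nothing); releases L14
  run golf (it waits on nothing); releases L11
  india: everything it awaited (L14 and L11) is free; runs, freeing L4 and L0


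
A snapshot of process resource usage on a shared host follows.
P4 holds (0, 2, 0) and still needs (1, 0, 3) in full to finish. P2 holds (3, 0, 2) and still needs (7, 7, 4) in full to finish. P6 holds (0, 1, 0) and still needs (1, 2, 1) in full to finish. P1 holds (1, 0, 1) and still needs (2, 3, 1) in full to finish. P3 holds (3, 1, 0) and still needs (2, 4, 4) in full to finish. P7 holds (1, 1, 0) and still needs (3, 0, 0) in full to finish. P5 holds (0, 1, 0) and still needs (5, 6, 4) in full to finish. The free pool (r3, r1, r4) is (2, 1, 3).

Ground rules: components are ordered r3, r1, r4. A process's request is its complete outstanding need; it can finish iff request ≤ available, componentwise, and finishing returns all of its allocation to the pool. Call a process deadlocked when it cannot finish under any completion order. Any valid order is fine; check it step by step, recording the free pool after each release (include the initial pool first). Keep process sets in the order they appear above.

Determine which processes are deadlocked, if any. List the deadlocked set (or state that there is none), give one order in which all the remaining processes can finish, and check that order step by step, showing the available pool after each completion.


Nothing here is deadlocked.
Key observation: no deadlock: P4 fits now, and the freed resources carry the rest through.
A valid finishing order for the others: P4, P1, P7, P3, P6, P5, P2. Walking it through:
  pool = (2, 1, 3)
  P4 needs (1, 0, 3) <= (2, 1, 3) -> finishes; pool += (0, 2, 0) = (2, 3, 3)
  P1 needs (2, 3, 1) <= (2, 3, 3) -> finishes; pool += (1, 0, 1) = (3, 3, 4)
  P7 needs (3, 0, 0) <= (3, 3, 4) -> finishes; pool += (1, 1, 0) = (4, 4, 4)
  P3 needs (2, 4, 4) <= (4, 4, 4) -> finishes; pool += (3, 1, 0) = (7, 5, 4)
  P6 needs (1, 2, 1) <= (7, 5, 4) -> finishes; pool += (0, 1, 0) = (7, 6, 4)
  P5 needs (5, 6, 4) <= (7, 6, 4) -> finishes; pool += (0, 1, 0) = (7, 7, 4)
  P2 needs (7, 7, 4) <= (7, 7, 4) -> finishes; pool += (3, 0, 2) = (10, 7, 6)


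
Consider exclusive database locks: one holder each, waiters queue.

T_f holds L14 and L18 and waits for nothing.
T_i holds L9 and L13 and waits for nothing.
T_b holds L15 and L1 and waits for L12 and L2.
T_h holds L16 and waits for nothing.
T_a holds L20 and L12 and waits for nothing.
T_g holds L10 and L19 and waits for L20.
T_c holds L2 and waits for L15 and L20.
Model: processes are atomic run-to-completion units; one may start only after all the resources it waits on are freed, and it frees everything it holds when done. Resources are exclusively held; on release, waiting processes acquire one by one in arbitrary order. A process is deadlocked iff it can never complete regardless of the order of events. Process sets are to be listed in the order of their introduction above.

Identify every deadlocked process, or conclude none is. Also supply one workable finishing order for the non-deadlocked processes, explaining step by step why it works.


The deadlocked set is T_b and T_c.
Key observation: the loop T_b -> T_c -> T_b blocks itself forever; no other process is dragged down with it.
The rest can finish in the order T_h, T_a, T_g, T_i, T_f.
Check, step by step:
  run T_h (it waits on nothing); releases L16
  run T_a (it waits on nothing); releases L20 and L12
  run T_g (all its waits — L20 — are resolved); releases L10 and L19
  run T_i (it waits on nothing); releases L9 and L13
  run T_f (it waits on nothing); releases L14 and L18


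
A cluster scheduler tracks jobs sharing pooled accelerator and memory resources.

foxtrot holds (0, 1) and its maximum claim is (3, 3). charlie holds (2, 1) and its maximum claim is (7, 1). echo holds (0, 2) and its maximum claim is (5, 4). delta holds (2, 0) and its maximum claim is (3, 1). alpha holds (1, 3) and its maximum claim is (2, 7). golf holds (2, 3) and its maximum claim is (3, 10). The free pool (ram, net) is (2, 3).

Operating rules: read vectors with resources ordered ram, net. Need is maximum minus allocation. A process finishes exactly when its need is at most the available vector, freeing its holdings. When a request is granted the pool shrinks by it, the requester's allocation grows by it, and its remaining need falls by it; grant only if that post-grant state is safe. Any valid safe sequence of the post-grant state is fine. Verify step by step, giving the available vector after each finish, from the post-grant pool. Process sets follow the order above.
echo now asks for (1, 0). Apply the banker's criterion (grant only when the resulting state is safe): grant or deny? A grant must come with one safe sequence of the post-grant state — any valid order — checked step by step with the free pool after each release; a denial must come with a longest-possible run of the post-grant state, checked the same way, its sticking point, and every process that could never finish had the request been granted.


GRANT: granting preserves safety; a valid post-grant sequence is delta, foxtrot, alpha, golf, echo, charlie.
Key observation: the grant leaves (1, 3) free — enough for delta, whose release restarts the cascade.
Check on the post-grant state, step by step:
  pool = (1, 3)
  run delta (needs (1, 1), free (1, 3)); after release of (2, 0) the pool is (3, 3)
  run foxtrot (needs (3, 2), free (3, 3)); after release of (0, 1) the pool is (3, 4)
  run alpha (needs (1, 4), free (3, 4)); after release of (1, 3) the pool is (4, 7)
  run golf (needs (1, 7), free (4, 7)); after release of (2, 3) the pool is (6, 10)
  run echo (needs (4, 2), free (6, 10)); after release of (1, 2) the pool is (7, 12)
  run charlie (needs (5, 0), free (7, 12)); after release of (2, 1) the pool is (9, 13)


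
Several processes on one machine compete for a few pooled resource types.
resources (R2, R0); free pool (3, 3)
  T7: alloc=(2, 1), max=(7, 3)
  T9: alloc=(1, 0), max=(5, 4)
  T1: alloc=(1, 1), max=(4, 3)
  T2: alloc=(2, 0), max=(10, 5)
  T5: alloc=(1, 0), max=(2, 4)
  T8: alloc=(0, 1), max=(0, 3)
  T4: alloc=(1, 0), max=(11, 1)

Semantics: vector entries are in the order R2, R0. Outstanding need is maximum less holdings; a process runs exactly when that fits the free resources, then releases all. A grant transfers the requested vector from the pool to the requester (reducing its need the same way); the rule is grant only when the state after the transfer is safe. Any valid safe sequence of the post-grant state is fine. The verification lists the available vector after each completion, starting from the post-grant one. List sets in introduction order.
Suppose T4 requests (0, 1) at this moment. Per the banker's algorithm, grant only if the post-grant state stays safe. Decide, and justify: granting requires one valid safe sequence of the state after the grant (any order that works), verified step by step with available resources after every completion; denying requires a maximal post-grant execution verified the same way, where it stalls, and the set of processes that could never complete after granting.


GRANT: granting preserves safety; a valid post-grant sequence is T1, T8, T9, T7, T5, T2, T4.
Key observation: after the grant the pool drops to (3, 2), which still lets T1 finish first and unwind the rest.
Verifying the post-grant state step by step:
  pool = (3, 2)
  T1: need (3, 2) fits (3, 2); releases (1, 1), pool now (4, 3)
  T8: need (0, 2) fits (4, 3); releases (0, 1), pool now (4, 4)
  T9: need (4, 4) fits (4, 4); releases (1, 0), pool now (5, 4)
  T7: need (5, 2) fits (5, 4); releases (2, 1), pool now (7, 5)
  T5: need (1, 4) fits (7, 5); releases (1, 0), pool now (8, 5)
  T2: need (8, 5) fits (8, 5); releases (2, 0), pool now (10, 5)
  T4: need (10, 0) fits (10, 5); releases (1, 1), pool now (11, 6)


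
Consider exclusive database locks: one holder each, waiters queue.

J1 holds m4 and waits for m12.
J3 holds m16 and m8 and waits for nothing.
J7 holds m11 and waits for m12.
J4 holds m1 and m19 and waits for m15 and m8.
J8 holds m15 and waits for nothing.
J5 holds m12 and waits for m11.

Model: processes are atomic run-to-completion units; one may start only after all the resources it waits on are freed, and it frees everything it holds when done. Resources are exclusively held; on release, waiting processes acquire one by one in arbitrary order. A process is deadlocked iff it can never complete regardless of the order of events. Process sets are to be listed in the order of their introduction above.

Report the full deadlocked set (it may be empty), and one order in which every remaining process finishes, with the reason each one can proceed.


Deadlocked: J1, J7 and J5.
Key observation: the loop J5 -> J7 -> J5 blocks itself forever; J1 waits into the deadlock from upstream.
A valid finishing order for the others: J3, J8, J4.
Step-by-step check:
  run J3 (it waits on nothing); releases m16 and m8
  run J8 (it waits on nothing); releases m15
  J4 waits on m15 and m8 — all released -> runs and releases m1 and m19


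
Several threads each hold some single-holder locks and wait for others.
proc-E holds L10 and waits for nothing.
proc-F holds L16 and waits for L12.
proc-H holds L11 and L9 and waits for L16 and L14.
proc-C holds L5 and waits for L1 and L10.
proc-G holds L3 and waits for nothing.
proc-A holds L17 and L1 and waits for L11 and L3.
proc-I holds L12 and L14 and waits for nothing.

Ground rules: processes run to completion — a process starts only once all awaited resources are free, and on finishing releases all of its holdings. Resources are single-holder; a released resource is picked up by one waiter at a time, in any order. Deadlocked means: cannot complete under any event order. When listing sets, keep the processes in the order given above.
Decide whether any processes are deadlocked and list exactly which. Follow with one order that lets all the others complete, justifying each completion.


The deadlocked set is empty.
Key observation: there is no circular wait here — follow any chain and it reaches a process that is free to run now.
A valid finishing order for the others: proc-G, proc-E, proc-I, proc-F, proc-H, proc-A, proc-C.
Verifying each step:
  run proc-G (it waits on nothing); releases L3
  run proc-E (it waits on nothing); releases L10
  run proc-I (it waits on nothing); releases L12 and L14
  run proc-F (all its waits — L12 — are resolved); releases L16
  run proc-H (all its waits — L16 and L14 — are resolved); releases L11 and L9
  run proc-A (all its waits — L11 and L3 — are resolved); releases L17 and L1
  run proc-C (all its waits — L1 and L10 — are resolved); releases L5


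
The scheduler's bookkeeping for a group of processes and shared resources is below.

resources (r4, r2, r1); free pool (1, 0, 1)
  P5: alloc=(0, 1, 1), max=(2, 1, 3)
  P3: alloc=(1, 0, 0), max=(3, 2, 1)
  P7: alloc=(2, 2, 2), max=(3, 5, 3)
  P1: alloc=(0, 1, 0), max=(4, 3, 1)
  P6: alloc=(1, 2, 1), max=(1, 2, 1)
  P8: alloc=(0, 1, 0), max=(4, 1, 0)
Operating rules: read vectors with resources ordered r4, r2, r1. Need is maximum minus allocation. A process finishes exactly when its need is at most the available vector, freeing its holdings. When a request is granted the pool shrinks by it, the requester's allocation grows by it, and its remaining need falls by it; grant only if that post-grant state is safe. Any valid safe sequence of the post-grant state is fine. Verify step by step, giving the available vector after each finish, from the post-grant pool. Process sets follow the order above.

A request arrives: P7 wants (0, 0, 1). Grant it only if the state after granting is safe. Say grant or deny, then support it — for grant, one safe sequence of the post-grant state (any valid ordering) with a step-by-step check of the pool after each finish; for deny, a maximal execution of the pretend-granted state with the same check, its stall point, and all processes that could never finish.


DENY: after the grant no complete ordering would exist.
Key observation: after P6, P3 the pool peaks at (3, 2, 1), and each blocked process is short somewhere: P5 on r1; P7 on r2; P1 on r4; P8 on r4.
After a pretend grant, a maximal execution: P6, P3 — then nothing else fits. Walking it through:
  pool = (1, 0, 0)
  P6: need (0, 0, 0) fits (1, 0, 0); releases (1, 2, 1), pool now (2, 2, 1)
  P3: need (2, 2, 1) fits (2, 2, 1); releases (1, 0, 0), pool now (3, 2, 1)
  P5 still needs (2, 0, 2) but only (3, 2, 1) is free — short on r1
  P7 still needs (1, 3, 0) but only (3, 2, 1) is free — short on r2
  P1 still needs (4, 2, 1) but only (3, 2, 1) is free — short on r4
  P8 still needs (4, 0, 0) but only (3, 2, 1) is free — short on r4
Had the request been granted, P5, P7, P1 and P8 could never finish.


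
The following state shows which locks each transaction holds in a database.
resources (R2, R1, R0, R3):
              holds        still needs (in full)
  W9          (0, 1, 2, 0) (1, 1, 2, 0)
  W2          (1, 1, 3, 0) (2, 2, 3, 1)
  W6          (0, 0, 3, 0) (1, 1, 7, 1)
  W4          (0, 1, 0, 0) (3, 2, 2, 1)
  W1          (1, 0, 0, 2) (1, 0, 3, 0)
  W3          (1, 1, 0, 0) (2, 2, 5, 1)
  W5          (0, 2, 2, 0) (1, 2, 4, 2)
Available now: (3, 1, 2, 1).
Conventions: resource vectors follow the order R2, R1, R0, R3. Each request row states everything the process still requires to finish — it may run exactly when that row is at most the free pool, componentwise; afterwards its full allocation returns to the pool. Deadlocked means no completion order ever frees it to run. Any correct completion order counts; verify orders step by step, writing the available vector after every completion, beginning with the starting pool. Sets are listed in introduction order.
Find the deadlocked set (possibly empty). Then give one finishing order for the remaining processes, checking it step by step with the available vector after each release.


Nothing here is deadlocked.
Key observation: the pool covers W9 at once, and every later process fits after earlier releases.
One completion order for the rest: W9, W2, W1, W6, W3, W5, W4. Step-by-step check:
  pool = (3, 1, 2, 1)
  run W9 (needs (1, 1, 2, 0), free (3, 1, 2, 1)); after release of (0, 1, 2, 0) the pool is (3, 2, 4, 1)
  run W2 (needs (2, 2, 3, 1), free (3, 2, 4, 1)); after release of (1, 1, 3, 0) the pool is (4, 3, 7, 1)
  run W1 (needs (1, 0, 3, 0), free (4, 3, 7, 1)); after release of (1, 0, 0, 2) the pool is (5, 3, 7, 3)
  run W6 (needs (1, 1, 7, 1), free (5, 3, 7, 3)); after release of (0, 0, 3, 0) the pool is (5, 3, 10, 3)
  run W3 (needs (2, 2, 5, 1), free (5, 3, 10, 3)); after release of (1, 1, 0, 0) the pool is (6, 4, 10, 3)
  run W5 (needs (1, 2, 4, 2), free (6, 4, 10, 3)); after release of (0, 2, 2, 0) the pool is (6, 6, 12, 3)
  run W4 (needs (3, 2, 2, 1), free (6, 6, 12, 3)); after release of (0, 1, 0, 0) the pool is (6, 7, 12, 3)


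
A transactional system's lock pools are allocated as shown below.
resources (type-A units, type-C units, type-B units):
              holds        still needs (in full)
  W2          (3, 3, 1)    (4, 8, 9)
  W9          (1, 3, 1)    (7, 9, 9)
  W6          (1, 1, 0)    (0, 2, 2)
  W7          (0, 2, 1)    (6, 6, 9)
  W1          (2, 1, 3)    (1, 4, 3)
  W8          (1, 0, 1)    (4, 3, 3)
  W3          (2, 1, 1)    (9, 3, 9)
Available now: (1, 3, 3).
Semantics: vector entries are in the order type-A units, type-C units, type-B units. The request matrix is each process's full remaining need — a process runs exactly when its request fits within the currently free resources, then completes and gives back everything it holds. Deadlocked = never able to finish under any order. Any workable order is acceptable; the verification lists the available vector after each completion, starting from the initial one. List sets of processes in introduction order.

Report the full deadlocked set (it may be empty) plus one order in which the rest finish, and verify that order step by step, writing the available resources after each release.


Deadlocked: W2, W9, W7 and W3.
Key observation: type-B units is the bottleneck — with W6, W1, W8 done the pool holds (5, 5, 7), short of every remaining need.
A valid finishing order for the others: W6, W1, W8. Verifying each step:
  pool = (1, 3, 3)
  W6 needs (0, 2, 2) <= (1, 3, 3) -> finishes; pool += (1, 1, 0) = (2, 4, 3)
  W1 needs (1, 4, 3) <= (2, 4, 3) -> finishes; pool += (2, 1, 3) = (4, 5, 6)
  W8 needs (4, 3, 3) <= (4, 5, 6) -> finishes; pool += (1, 0, 1) = (5, 5, 7)
None of the blocked processes ever fits:
  W2 cannot run: need (4, 8, 9) vs free (5, 5, 7) (insufficient type-C units and type-B units)
  W9 cannot run: need (7, 9, 9) vs free (5, 5, 7) (insufficient type-A units, type-C units and type-B units)
  W7 cannot run: need (6, 6, 9) vs free (5, 5, 7) (insufficient type-A units, type-C units and type-B units)
  W3 cannot run: need (9, 3, 9) vs free (5, 5, 7) (insufficient type-A units and type-B units)
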